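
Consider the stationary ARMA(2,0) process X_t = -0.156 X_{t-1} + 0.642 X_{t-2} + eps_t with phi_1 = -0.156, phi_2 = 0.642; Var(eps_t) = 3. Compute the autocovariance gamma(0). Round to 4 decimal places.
\gamma(0) = 6.2997

Multiply the model equation by X_{t-k} and take expectations. With theta_0 = psi_0 = 1 and psi_j the MA(infinity) weights, this gives
  gamma(k) - sum_i phi_i gamma(k-i) = c_k,
  c_k = sigma^2 * sum_{j=k..q} theta_j psi_{j-k}   (c_k = 0 for k > q),
using gamma(-m) = gamma(m).
Pure AR (q = 0): c_0 = sigma^2 = 3, c_k = 0 for k >= 1.
Equations for k = 0, 1, 2 (AR order 2, c_2 = 0):
  (E0) gamma(0) = phi_1 gamma(1) + phi_2 gamma(2) + c_0
  (E1) gamma(1) = phi_1 gamma(0) + phi_2 gamma(1) + c_1
  (E2) gamma(2) = phi_1 gamma(1) + phi_2 gamma(0)
From (E1): gamma(1) = A gamma(0) + B with
  A = phi_1 / (1 - phi_2) = -0.156 / 0.358 = -0.435754,   B = c_1 / (1 - phi_2) = 0 / 0.358 = 0.
Insert (E2) into (E0): gamma(0) (1 - phi_2^2) = phi_1 (1 + phi_2) gamma(1) + c_0.
  phi_1 (1 + phi_2) = (-0.156)(1.642) = -0.256152,   1 - phi_2^2 = 0.587836.
Replace gamma(1) by A gamma(0) + B and collect gamma(0):
  gamma(0) [0.587836 - (-0.256152)(-0.435754)] = c_0 = 3
  gamma(0) * 0.476217 = 3
  gamma(0) = 3 / 0.476217 = 6.299653.
Therefore gamma(0) = 6.2997 (to 4 decimal places).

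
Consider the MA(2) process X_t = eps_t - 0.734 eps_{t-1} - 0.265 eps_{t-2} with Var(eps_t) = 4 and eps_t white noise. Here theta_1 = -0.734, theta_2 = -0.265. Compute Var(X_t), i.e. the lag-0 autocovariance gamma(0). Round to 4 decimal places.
\gamma(0) = 6.4359

For an MA(q) process X_t = eps_t + sum_i theta_i eps_{t-i} with
Var(eps_t) = sigma^2, the variance is
  gamma(0) = sigma^2 * (1 + sum_i theta_i^2).
  sum_i theta_i^2 = (-0.734)^2 + (-0.265)^2 = 0.538756 + 0.070225 = 0.608981.
  gamma(0) = 4 * (1 + 0.608981) = 4 * 1.608981 = 6.435924, which rounds to 6.4359.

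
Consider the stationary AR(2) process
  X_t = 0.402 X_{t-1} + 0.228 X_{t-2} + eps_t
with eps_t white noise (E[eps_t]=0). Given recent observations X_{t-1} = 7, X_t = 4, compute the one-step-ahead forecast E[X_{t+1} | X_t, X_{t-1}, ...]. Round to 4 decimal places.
E[X_{t+1} \mid \mathcal F_t] = 3.2040

For an AR(p) model X_t = c + sum_i phi_i X_{t-i} + eps_t, the
one-step-ahead conditional mean is
  E[X_{t+1} | X_t, ...] = c + sum_i phi_i X_{t+1-i}.
Substitute known values:
  E[X_{t+1} | ...] = (0.402) * (4) + (0.228) * (7)
                   = 3.2040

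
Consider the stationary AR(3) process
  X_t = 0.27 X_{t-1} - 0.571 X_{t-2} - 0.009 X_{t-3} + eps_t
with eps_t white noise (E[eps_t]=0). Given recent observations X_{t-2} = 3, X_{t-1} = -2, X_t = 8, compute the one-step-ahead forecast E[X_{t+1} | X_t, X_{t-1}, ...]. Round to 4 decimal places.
E[X_{t+1} \mid \mathcal F_t] = 3.2750

For an AR(p) model X_t = c + sum_i phi_i X_{t-i} + eps_t, the
one-step-ahead conditional mean is
  E[X_{t+1} | X_t, ...] = c + sum_i phi_i X_{t+1-i}.
Substitute known values:
  E[X_{t+1} | ...] = (0.27) * (8) + (-0.571) * (-2) + (-0.009) * (3)
                   = 3.2750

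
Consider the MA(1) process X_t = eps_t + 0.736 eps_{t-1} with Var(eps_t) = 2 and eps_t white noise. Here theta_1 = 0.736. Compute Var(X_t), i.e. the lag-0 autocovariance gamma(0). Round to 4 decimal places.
\gamma(0) = 3.0834

For an MA(q) process X_t = eps_t + sum_i theta_i eps_{t-i} with
Var(eps_t) = sigma^2, the variance is
  gamma(0) = sigma^2 * (1 + sum_i theta_i^2).
  sum_i theta_i^2 = (0.736)^2 = 0.541696.
  gamma(0) = 2 * (1 + 0.541696) = 2 * 1.541696 = 3.083392, which rounds to 3.0834.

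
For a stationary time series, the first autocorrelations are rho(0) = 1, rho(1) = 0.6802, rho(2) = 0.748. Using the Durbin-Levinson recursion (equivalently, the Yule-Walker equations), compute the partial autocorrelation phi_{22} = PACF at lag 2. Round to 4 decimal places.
\phi_{22} = 0.5310

The PACF at lag k is phi_{kk}, the last component of the solution
to the Yule-Walker system G_k phi = r_k where
  (G_k)_{ij} = rho(|i - j|), (r_k)_i = rho(i), i,j = 1..k.
Equivalently, Durbin-Levinson gives phi_{kk} iteratively:
  phi_{11} = rho(1)
  phi_{kk} = [rho(k) - sum_{j=1..k-1} phi_{k-1,j} rho(k-j)]
            / [1 - sum_{j=1..k-1} phi_{k-1,j} rho(j)],
  phi_{k,j} = phi_{k-1,j} - phi_{kk} phi_{k-1,k-j},  j = 1..k-1.
Step k = 1:
  phi_11 = rho(1) = 0.6802.
Step k = 2:
  phi_22 = [rho(2) - phi_11 rho(1)] / [1 - phi_11 rho(1)] = [0.748 - (0.6802)(0.6802)] / [1 - (0.6802)(0.6802)]
         = 0.28532796 / 0.53732796 = 0.531.
Therefore phi_{22} = 0.5310.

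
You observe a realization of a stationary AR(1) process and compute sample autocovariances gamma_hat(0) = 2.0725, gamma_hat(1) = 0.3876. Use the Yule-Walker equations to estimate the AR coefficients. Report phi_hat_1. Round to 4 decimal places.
\hat\phi_{1} = 0.1870

The Yule-Walker equations for an AR(p) process read, in matrix form,
  Gamma_p phi = r_p,   with   (Gamma_p)_{ij} = gamma(|i - j|),
                       (r_p)_i = gamma(i),   i,j = 1..p.
Substitute the sample gammas (Toeplitz matrix and right-hand side of size 1):
  Gamma_p = [[2.0725]]
  r_p     = [0.3876]
With p = 1 this is the single equation gamma(0) phi_1 = gamma(1):
  phi_hat_1 = gamma(1) / gamma(0) = 0.3876 / 2.0725 = 0.1870.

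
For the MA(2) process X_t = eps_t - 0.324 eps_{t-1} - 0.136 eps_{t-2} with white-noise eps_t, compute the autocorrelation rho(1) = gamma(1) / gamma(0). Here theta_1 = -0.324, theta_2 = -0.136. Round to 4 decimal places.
\rho(1) = -0.2492

For an MA(q) process with theta_0 = 1, the autocovariance is
  gamma(k) = sigma^2 * sum_{i=0..q-k} theta_i * theta_{i+k},
and rho(k) = gamma(k) / gamma(0). Sigma^2 cancels.
  numerator   = (1)*(-0.324) + (-0.324)*(-0.136) = -0.279936.
  denominator = (1)^2 + (-0.324)^2 + (-0.136)^2 = 1.123472.
  rho(1) = -0.279936 / 1.123472 = -0.2492.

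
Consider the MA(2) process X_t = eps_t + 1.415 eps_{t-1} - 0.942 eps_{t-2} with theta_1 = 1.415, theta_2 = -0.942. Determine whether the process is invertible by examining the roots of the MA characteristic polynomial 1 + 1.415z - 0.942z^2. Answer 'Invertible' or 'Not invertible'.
\text{Not invertible}

The MA(q) characteristic polynomial is P(z) = 1 + 1.415z - 0.942z^2.
Invertibility requires all roots to lie outside the unit circle, i.e. |z| > 1 for every root.
Set 1 + (1.415) z + (-0.942) z^2 = 0, i.e. a z^2 + b z + c = 0 with a = -0.942, b = 1.415, c = 1.
Discriminant D = b^2 - 4ac = (1.415)^2 - 4*(-0.942)*1 = 2.002225 - (-3.768) = 5.770225.
D >= 0, so the roots are real: z = (-b +/- sqrt(D)) / (2a) = (-1.415 +/- 2.402129) / (-1.884).
  z_1 = (-1.415 + 2.402129) / (-1.884) = -0.524,   |z_1| = 0.524.
  z_2 = (-1.415 - 2.402129) / (-1.884) = 2.0261,   |z_2| = 2.0261.
Moduli of all roots: 0.5240, 2.0261.
All moduli strictly greater than 1? No.
Verdict: Not invertible.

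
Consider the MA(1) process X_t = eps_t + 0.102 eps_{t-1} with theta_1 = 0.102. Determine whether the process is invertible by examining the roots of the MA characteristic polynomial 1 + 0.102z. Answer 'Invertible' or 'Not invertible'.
\text{Invertible}

The MA(q) characteristic polynomial is P(z) = 1 + 0.102z.
Invertibility requires all roots to lie outside the unit circle, i.e. |z| > 1 for every root.
This is linear in z: 1 + (0.102) z = 0  =>  z = -1/(0.102) = -9.803922,  |z| = 9.803922.
Moduli of all roots: 9.8039.
All moduli strictly greater than 1? Yes.
Verdict: Invertible.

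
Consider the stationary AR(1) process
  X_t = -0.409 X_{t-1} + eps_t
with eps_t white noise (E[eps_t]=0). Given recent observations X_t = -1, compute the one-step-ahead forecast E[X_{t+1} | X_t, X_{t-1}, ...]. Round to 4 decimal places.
E[X_{t+1} \mid \mathcal F_t] = 0.4090

For an AR(p) model X_t = c + sum_i phi_i X_{t-i} + eps_t, the
one-step-ahead conditional mean is
  E[X_{t+1} | X_t, ...] = c + sum_i phi_i X_{t+1-i}.
Substitute known values:
  E[X_{t+1} | ...] = (-0.409) * (-1)
                   = 0.4090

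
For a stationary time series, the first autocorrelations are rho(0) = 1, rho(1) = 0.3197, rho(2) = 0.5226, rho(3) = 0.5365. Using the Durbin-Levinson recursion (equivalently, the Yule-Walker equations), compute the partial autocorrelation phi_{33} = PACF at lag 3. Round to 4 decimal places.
\phi_{33} = 0.4251

The PACF at lag k is phi_{kk}, the last component of the solution
to the Yule-Walker system G_k phi = r_k where
  (G_k)_{ij} = rho(|i - j|), (r_k)_i = rho(i), i,j = 1..k.
Equivalently, Durbin-Levinson gives phi_{kk} iteratively:
  phi_{11} = rho(1)
  phi_{kk} = [rho(k) - sum_{j=1..k-1} phi_{k-1,j} rho(k-j)]
            / [1 - sum_{j=1..k-1} phi_{k-1,j} rho(j)],
  phi_{k,j} = phi_{k-1,j} - phi_{kk} phi_{k-1,k-j},  j = 1..k-1.
Step k = 1:
  phi_11 = rho(1) = 0.3197.
Step k = 2:
  phi_22 = [rho(2) - phi_11 rho(1)] / [1 - phi_11 rho(1)] = [0.5226 - (0.3197)(0.3197)] / [1 - (0.3197)(0.3197)]
         = 0.42039191 / 0.89779191 = 0.468251.
  Update: phi_21 = phi_11 - phi_22 phi_11 = 0.3197 - (0.468251)(0.3197) = 0.17.
Step k = 3:
  phi_33 = [rho(3) - phi_21 rho(2) - phi_22 rho(1)] / [1 - phi_21 rho(1) - phi_22 rho(2)]
    numerator   = 0.5365 - (0.17)(0.5226) - (0.468251)(0.3197) = 0.29795808
    denominator = 1 - (0.17)(0.3197) - (0.468251)(0.5226) = 0.700943
  phi_33 = 0.29795808 / 0.700943 = 0.4251.
Therefore phi_{33} = 0.4251.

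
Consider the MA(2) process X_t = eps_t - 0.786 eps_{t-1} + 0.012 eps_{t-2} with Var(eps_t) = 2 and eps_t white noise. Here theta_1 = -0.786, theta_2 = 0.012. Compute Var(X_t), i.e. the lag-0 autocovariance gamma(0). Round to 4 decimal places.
\gamma(0) = 3.2359

For an MA(q) process X_t = eps_t + sum_i theta_i eps_{t-i} with
Var(eps_t) = sigma^2, the variance is
  gamma(0) = sigma^2 * (1 + sum_i theta_i^2).
  sum_i theta_i^2 = (-0.786)^2 + (0.012)^2 = 0.617796 + 0.000144 = 0.61794.
  gamma(0) = 2 * (1 + 0.61794) = 2 * 1.61794 = 3.23588, which rounds to 3.2359.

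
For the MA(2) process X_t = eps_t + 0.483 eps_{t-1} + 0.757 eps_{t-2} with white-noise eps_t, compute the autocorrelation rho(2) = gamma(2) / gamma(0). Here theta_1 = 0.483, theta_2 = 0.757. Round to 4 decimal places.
\rho(2) = 0.4191

For an MA(q) process with theta_0 = 1, the autocovariance is
  gamma(k) = sigma^2 * sum_{i=0..q-k} theta_i * theta_{i+k},
and rho(k) = gamma(k) / gamma(0). Sigma^2 cancels.
  numerator   = (1)*(0.757) = 0.757.
  denominator = (1)^2 + (0.483)^2 + (0.757)^2 = 1.806338.
  rho(2) = 0.757 / 1.806338 = 0.4191.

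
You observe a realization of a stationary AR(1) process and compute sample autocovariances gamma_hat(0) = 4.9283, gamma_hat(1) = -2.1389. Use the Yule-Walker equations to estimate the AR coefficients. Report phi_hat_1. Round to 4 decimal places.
\hat\phi_{1} = -0.4340

The Yule-Walker equations for an AR(p) process read, in matrix form,
  Gamma_p phi = r_p,   with   (Gamma_p)_{ij} = gamma(|i - j|),
                       (r_p)_i = gamma(i),   i,j = 1..p.
Substitute the sample gammas (Toeplitz matrix and right-hand side of size 1):
  Gamma_p = [[4.9283]]
  r_p     = [-2.1389]
With p = 1 this is the single equation gamma(0) phi_1 = gamma(1):
  phi_hat_1 = gamma(1) / gamma(0) = -2.1389 / 4.9283 = -0.4340.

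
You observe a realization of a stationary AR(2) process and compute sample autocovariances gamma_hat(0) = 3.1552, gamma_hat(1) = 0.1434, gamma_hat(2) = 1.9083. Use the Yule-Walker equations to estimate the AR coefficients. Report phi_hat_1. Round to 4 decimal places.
\hat\phi_{1} = 0.0180

The Yule-Walker equations for an AR(p) process read, in matrix form,
  Gamma_p phi = r_p,   with   (Gamma_p)_{ij} = gamma(|i - j|),
                       (r_p)_i = gamma(i),   i,j = 1..p.
Substitute the sample gammas (Toeplitz matrix and right-hand side of size 2):
  Gamma_p = [[3.1552, 0.1434], [0.1434, 3.1552]]
  r_p     = [0.1434, 1.9083]
Written out:
  3.1552 phi_1 + 0.1434 phi_2 = 0.1434
  0.1434 phi_1 + 3.1552 phi_2 = 1.9083
Solve by Cramer's rule:
  det = gamma(0)^2 - gamma(1)^2 = (3.1552)^2 - (0.1434)^2 = 9.95528704 - 0.02056356 = 9.93472348
  phi_hat_1 = [gamma(1) gamma(0) - gamma(1) gamma(2)] / det = [(0.1434)(3.1552) - (0.1434)(1.9083)] / 9.93472348 = 0.17880546 / 9.93472348 = 0.018
  phi_hat_2 = [gamma(0) gamma(2) - gamma(1)^2] / det = [(3.1552)(1.9083) - (0.1434)^2] / 9.93472348 = 6.0005046 / 9.93472348 = 0.604
So phi_hat = [0.0180, 0.6040].
Therefore phi_hat_1 = 0.0180.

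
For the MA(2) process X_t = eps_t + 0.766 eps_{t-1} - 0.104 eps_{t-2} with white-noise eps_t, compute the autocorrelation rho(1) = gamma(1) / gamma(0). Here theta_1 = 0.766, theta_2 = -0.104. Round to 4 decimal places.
\rho(1) = 0.4296

For an MA(q) process with theta_0 = 1, the autocovariance is
  gamma(k) = sigma^2 * sum_{i=0..q-k} theta_i * theta_{i+k},
and rho(k) = gamma(k) / gamma(0). Sigma^2 cancels.
  numerator   = (1)*(0.766) + (0.766)*(-0.104) = 0.686336.
  denominator = (1)^2 + (0.766)^2 + (-0.104)^2 = 1.597572.
  rho(1) = 0.686336 / 1.597572 = 0.4296.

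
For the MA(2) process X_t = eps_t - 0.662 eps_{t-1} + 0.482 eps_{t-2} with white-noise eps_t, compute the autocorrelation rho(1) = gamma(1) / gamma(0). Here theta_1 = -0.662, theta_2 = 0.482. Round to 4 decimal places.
\rho(1) = -0.5873

For an MA(q) process with theta_0 = 1, the autocovariance is
  gamma(k) = sigma^2 * sum_{i=0..q-k} theta_i * theta_{i+k},
and rho(k) = gamma(k) / gamma(0). Sigma^2 cancels.
  numerator   = (1)*(-0.662) + (-0.662)*(0.482) = -0.981084.
  denominator = (1)^2 + (-0.662)^2 + (0.482)^2 = 1.670568.
  rho(1) = -0.981084 / 1.670568 = -0.5873.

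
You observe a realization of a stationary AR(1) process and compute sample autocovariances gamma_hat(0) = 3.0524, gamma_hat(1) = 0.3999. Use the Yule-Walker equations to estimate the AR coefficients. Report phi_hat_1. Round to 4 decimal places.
\hat\phi_{1} = 0.1310

The Yule-Walker equations for an AR(p) process read, in matrix form,
  Gamma_p phi = r_p,   with   (Gamma_p)_{ij} = gamma(|i - j|),
                       (r_p)_i = gamma(i),   i,j = 1..p.
Substitute the sample gammas (Toeplitz matrix and right-hand side of size 1):
  Gamma_p = [[3.0524]]
  r_p     = [0.3999]
With p = 1 this is the single equation gamma(0) phi_1 = gamma(1):
  phi_hat_1 = gamma(1) / gamma(0) = 0.3999 / 3.0524 = 0.1310.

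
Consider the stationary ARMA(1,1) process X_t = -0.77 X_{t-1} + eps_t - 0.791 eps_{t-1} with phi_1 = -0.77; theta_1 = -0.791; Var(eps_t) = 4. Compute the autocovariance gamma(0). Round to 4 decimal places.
\gamma(0) = 27.9422

Multiply the model equation by X_{t-k} and take expectations. With theta_0 = psi_0 = 1 and psi_j the MA(infinity) weights, this gives
  gamma(k) - sum_i phi_i gamma(k-i) = c_k,
  c_k = sigma^2 * sum_{j=k..q} theta_j psi_{j-k}   (c_k = 0 for k > q),
using gamma(-m) = gamma(m).
psi-weights needed (psi_j = theta_j + sum_i phi_i psi_{j-i}):
  psi_1 = theta_1 + phi_1 = -0.791 + (-0.77) = -1.561
Right-hand sides:
  c_0 = sigma^2 (1 + theta_1 psi_1) = 4 * (1 + (-0.791)(-1.561)) = 4 * 2.234751 = 8.939004
  c_1 = sigma^2 theta_1 = 4 * (-0.791) = -3.164
  c_2 = 0
Equations for k = 0 and k = 1 (AR order 1):
  gamma(0) = phi_1 gamma(1) + c_0
  gamma(1) = phi_1 gamma(0) + c_1
Substituting the second into the first: gamma(0) (1 - phi_1^2) = c_0 + phi_1 c_1, so
  gamma(0) = (c_0 + phi_1 c_1) / (1 - phi_1^2) = (8.939004 + (-0.77)(-3.164)) / (1 - (-0.77)^2) = 11.375284 / 0.4071 = 27.942235.
Therefore gamma(0) = 27.9422 (to 4 decimal places).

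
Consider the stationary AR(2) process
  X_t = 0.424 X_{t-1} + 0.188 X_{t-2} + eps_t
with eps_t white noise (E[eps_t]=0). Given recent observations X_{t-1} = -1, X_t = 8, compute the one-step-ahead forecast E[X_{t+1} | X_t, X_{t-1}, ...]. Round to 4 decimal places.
E[X_{t+1} \mid \mathcal F_t] = 3.2040

For an AR(p) model X_t = c + sum_i phi_i X_{t-i} + eps_t, the
one-step-ahead conditional mean is
  E[X_{t+1} | X_t, ...] = c + sum_i phi_i X_{t+1-i}.
Substitute known values:
  E[X_{t+1} | ...] = (0.424) * (8) + (0.188) * (-1)
                   = 3.2040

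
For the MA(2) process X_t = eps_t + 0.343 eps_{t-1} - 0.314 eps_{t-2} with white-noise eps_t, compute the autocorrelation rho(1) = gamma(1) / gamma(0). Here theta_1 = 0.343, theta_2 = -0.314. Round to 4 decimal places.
\rho(1) = 0.1935

For an MA(q) process with theta_0 = 1, the autocovariance is
  gamma(k) = sigma^2 * sum_{i=0..q-k} theta_i * theta_{i+k},
and rho(k) = gamma(k) / gamma(0). Sigma^2 cancels.
  numerator   = (1)*(0.343) + (0.343)*(-0.314) = 0.235298.
  denominator = (1)^2 + (0.343)^2 + (-0.314)^2 = 1.216245.
  rho(1) = 0.235298 / 1.216245 = 0.1935.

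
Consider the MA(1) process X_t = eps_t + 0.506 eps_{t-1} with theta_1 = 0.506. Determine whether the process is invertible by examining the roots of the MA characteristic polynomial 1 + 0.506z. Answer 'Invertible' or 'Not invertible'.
\text{Invertible}

The MA(q) characteristic polynomial is P(z) = 1 + 0.506z.
Invertibility requires all roots to lie outside the unit circle, i.e. |z| > 1 for every root.
This is linear in z: 1 + (0.506) z = 0  =>  z = -1/(0.506) = -1.976285,  |z| = 1.976285.
Moduli of all roots: 1.9763.
All moduli strictly greater than 1? Yes.
Verdict: Invertible.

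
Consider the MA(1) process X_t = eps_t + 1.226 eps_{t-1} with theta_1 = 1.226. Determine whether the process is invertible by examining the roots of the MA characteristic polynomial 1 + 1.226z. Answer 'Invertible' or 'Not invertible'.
\text{Not invertible}

The MA(q) characteristic polynomial is P(z) = 1 + 1.226z.
Invertibility requires all roots to lie outside the unit circle, i.e. |z| > 1 for every root.
This is linear in z: 1 + (1.226) z = 0  =>  z = -1/(1.226) = -0.815661,  |z| = 0.815661.
Moduli of all roots: 0.8157.
All moduli strictly greater than 1? No.
Verdict: Not invertible.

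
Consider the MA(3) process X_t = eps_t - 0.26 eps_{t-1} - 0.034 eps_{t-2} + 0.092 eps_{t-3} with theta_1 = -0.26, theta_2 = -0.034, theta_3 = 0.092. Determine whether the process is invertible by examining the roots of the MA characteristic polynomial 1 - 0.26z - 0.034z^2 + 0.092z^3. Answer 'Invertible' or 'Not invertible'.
\text{Invertible}

The MA(q) characteristic polynomial is P(z) = 1 - 0.26z - 0.034z^2 + 0.092z^3.
Invertibility requires all roots to lie outside the unit circle, i.e. |z| > 1 for every root.
Degree 3: look for a simple real root z0 first, then factor out (1 - z/z0) and solve the remaining quadratic.
Testing z0 = -2.5: P(-2.5) = 1 + (-0.26)(-2.5) + (-0.034)(-2.5)^2 + (0.092)(-2.5)^3
  = 1 + (0.65) + (-0.2125) + (-1.4375) = 0.  So z_0 = -2.5 is a root, |z_0| = 2.5.
Divide out the factor (1 + 0.4 z) = (1 - z/z0) (since 1/z0 = -0.4):
  P(z) = (1 + 0.4 z)(1 + (-0.66) z + (0.23) z^2)
  [check: z-coef -0.66 - (-0.4) = -0.26; z^2-coef 0.23 - (-0.4)(-0.66) = -0.034; z^3-coef -(-0.4)(0.23) = 0.092.]
Remaining roots from the quadratic factor 1 + (-0.66) z + (0.23) z^2:
  Set 1 + (-0.66) z + (0.23) z^2 = 0, i.e. a z^2 + b z + c = 0 with a = 0.23, b = -0.66, c = 1.
  Discriminant D = b^2 - 4ac = (-0.66)^2 - 4*(0.23)*1 = 0.4356 - (0.92) = -0.4844.
  D < 0, so the roots are the complex-conjugate pair z = (-b +/- i sqrt(-D)) / (2a) = 1.4348 +/- 1.513i.
  For a conjugate pair |z|^2 = z * conj(z) = (product of roots) = c/a = 1/(0.23) = 4.347826, so |z| = sqrt(4.347826) = 2.0851 for both roots.
Moduli of all roots: 2.5000, 2.0851, 2.0851.
All moduli strictly greater than 1? Yes.
Verdict: Invertible.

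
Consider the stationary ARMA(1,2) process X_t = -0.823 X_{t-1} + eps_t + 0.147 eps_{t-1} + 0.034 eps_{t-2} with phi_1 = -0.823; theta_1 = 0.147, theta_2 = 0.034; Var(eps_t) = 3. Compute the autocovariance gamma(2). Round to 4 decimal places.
\gamma(2) = 4.9511

Multiply the model equation by X_{t-k} and take expectations. With theta_0 = psi_0 = 1 and psi_j the MA(infinity) weights, this gives
  gamma(k) - sum_i phi_i gamma(k-i) = c_k,
  c_k = sigma^2 * sum_{j=k..q} theta_j psi_{j-k}   (c_k = 0 for k > q),
using gamma(-m) = gamma(m).
psi-weights needed (psi_j = theta_j + sum_i phi_i psi_{j-i}):
  psi_1 = theta_1 + phi_1 = 0.147 + (-0.823) = -0.676
  psi_2 = theta_2 + phi_1 psi_1 = 0.034 + (-0.823)(-0.676) = 0.590348
Right-hand sides:
  c_0 = sigma^2 (1 + theta_1 psi_1 + theta_2 psi_2) = 3 * (1 + (0.147)(-0.676) + (0.034)(0.590348)) = 3 * 0.9207 = 2.762099
  c_1 = sigma^2 (theta_1 + theta_2 psi_1) = 3 * (0.147 + (0.034)(-0.676)) = 0.372048
  c_2 = sigma^2 theta_2 = 3 * (0.034) = 0.102
Equations for k = 0 and k = 1 (AR order 1):
  gamma(0) = phi_1 gamma(1) + c_0
  gamma(1) = phi_1 gamma(0) + c_1
Substituting the second into the first: gamma(0) (1 - phi_1^2) = c_0 + phi_1 c_1, so
  gamma(0) = (c_0 + phi_1 c_1) / (1 - phi_1^2) = (2.762099 + (-0.823)(0.372048)) / (1 - (-0.823)^2) = 2.455904 / 0.322671 = 7.61117.
  gamma(1) = phi_1 gamma(0) + c_1 = (-0.823)(7.61117) + (0.372048) = -5.891945.
For k = 2: gamma(2) = phi_1 gamma(1) + c_2
  = (-0.823)(-5.891945) + (0.102) = 4.951071.
Therefore gamma(2) = 4.9511 (to 4 decimal places).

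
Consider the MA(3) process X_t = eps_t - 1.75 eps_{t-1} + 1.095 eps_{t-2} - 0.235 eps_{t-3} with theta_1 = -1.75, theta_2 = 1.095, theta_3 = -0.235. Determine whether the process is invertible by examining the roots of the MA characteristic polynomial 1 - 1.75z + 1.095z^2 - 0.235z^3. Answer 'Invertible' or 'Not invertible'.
\text{Invertible}

The MA(q) characteristic polynomial is P(z) = 1 - 1.75z + 1.095z^2 - 0.235z^3.
Invertibility requires all roots to lie outside the unit circle, i.e. |z| > 1 for every root.
Degree 3: look for a simple real root z0 first, then factor out (1 - z/z0) and solve the remaining quadratic.
Testing z0 = 2: P(2) = 1 + (-1.75)(2) + (1.095)(2)^2 + (-0.235)(2)^3
  = 1 + (-3.5) + (4.38) + (-1.88) = 0.  So z_0 = 2 is a root, |z_0| = 2.
Divide out the factor (1 - 0.5 z) = (1 - z/z0) (since 1/z0 = 0.5):
  P(z) = (1 - 0.5 z)(1 + (-1.25) z + (0.47) z^2)
  [check: z-coef -1.25 - (0.5) = -1.75; z^2-coef 0.47 - (0.5)(-1.25) = 1.095; z^3-coef -(0.5)(0.47) = -0.235.]
Remaining roots from the quadratic factor 1 + (-1.25) z + (0.47) z^2:
  Set 1 + (-1.25) z + (0.47) z^2 = 0, i.e. a z^2 + b z + c = 0 with a = 0.47, b = -1.25, c = 1.
  Discriminant D = b^2 - 4ac = (-1.25)^2 - 4*(0.47)*1 = 1.5625 - (1.88) = -0.3175.
  D < 0, so the roots are the complex-conjugate pair z = (-b +/- i sqrt(-D)) / (2a) = 1.3298 +/- 0.5994i.
  For a conjugate pair |z|^2 = z * conj(z) = (product of roots) = c/a = 1/(0.47) = 2.12766, so |z| = sqrt(2.12766) = 1.4586 for both roots.
Moduli of all roots: 2.0000, 1.4586, 1.4586.
All moduli strictly greater than 1? Yes.
Verdict: Invertible.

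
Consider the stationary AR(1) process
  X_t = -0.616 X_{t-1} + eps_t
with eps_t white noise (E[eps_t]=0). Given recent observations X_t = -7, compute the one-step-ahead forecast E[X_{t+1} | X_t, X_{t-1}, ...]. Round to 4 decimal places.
E[X_{t+1} \mid \mathcal F_t] = 4.3120

For an AR(p) model X_t = c + sum_i phi_i X_{t-i} + eps_t, the
one-step-ahead conditional mean is
  E[X_{t+1} | X_t, ...] = c + sum_i phi_i X_{t+1-i}.
Substitute known values:
  E[X_{t+1} | ...] = (-0.616) * (-7)
                   = 4.3120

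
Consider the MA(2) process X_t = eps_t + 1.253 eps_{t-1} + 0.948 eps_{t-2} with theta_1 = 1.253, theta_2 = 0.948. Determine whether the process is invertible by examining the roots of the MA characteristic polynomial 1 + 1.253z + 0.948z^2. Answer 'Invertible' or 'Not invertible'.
\text{Invertible}

The MA(q) characteristic polynomial is P(z) = 1 + 1.253z + 0.948z^2.
Invertibility requires all roots to lie outside the unit circle, i.e. |z| > 1 for every root.
Set 1 + (1.253) z + (0.948) z^2 = 0, i.e. a z^2 + b z + c = 0 with a = 0.948, b = 1.253, c = 1.
Discriminant D = b^2 - 4ac = (1.253)^2 - 4*(0.948)*1 = 1.570009 - (3.792) = -2.221991.
D < 0, so the roots are the complex-conjugate pair z = (-b +/- i sqrt(-D)) / (2a) = -0.6609 +/- 0.7862i.
For a conjugate pair |z|^2 = z * conj(z) = (product of roots) = c/a = 1/(0.948) = 1.054852, so |z| = sqrt(1.054852) = 1.0271 for both roots.
Moduli of all roots: 1.0271, 1.0271.
All moduli strictly greater than 1? Yes.
Verdict: Invertible.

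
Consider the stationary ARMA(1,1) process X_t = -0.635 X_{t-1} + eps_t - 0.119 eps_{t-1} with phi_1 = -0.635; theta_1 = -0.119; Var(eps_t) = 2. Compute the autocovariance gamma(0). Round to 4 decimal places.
\gamma(0) = 3.9053

Multiply the model equation by X_{t-k} and take expectations. With theta_0 = psi_0 = 1 and psi_j the MA(infinity) weights, this gives
  gamma(k) - sum_i phi_i gamma(k-i) = c_k,
  c_k = sigma^2 * sum_{j=k..q} theta_j psi_{j-k}   (c_k = 0 for k > q),
using gamma(-m) = gamma(m).
psi-weights needed (psi_j = theta_j + sum_i phi_i psi_{j-i}):
  psi_1 = theta_1 + phi_1 = -0.119 + (-0.635) = -0.754
Right-hand sides:
  c_0 = sigma^2 (1 + theta_1 psi_1) = 2 * (1 + (-0.119)(-0.754)) = 2 * 1.089726 = 2.179452
  c_1 = sigma^2 theta_1 = 2 * (-0.119) = -0.238
  c_2 = 0
Equations for k = 0 and k = 1 (AR order 1):
  gamma(0) = phi_1 gamma(1) + c_0
  gamma(1) = phi_1 gamma(0) + c_1
Substituting the second into the first: gamma(0) (1 - phi_1^2) = c_0 + phi_1 c_1, so
  gamma(0) = (c_0 + phi_1 c_1) / (1 - phi_1^2) = (2.179452 + (-0.635)(-0.238)) / (1 - (-0.635)^2) = 2.330582 / 0.596775 = 3.905294.
Therefore gamma(0) = 3.9053 (to 4 decimal places).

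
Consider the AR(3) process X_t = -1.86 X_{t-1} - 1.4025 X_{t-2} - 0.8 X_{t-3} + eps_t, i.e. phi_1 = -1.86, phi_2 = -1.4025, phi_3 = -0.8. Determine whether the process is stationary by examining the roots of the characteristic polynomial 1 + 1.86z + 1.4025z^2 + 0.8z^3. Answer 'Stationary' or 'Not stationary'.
\text{Not stationary}

The AR(p) characteristic polynomial is P(z) = 1 + 1.86z + 1.4025z^2 + 0.8z^3.
Stationarity requires all roots to lie outside the unit circle, i.e. |z| > 1 for every root.
Degree 3: look for a simple real root z0 first, then factor out (1 - z/z0) and solve the remaining quadratic.
Testing z0 = -0.8: P(-0.8) = 1 + (1.86)(-0.8) + (1.4025)(-0.8)^2 + (0.8)(-0.8)^3
  = 1 + (-1.488) + (0.8976) + (-0.4096) = 0.  So z_0 = -0.8 is a root, |z_0| = 0.8.
Divide out the factor (1 + 1.25 z) = (1 - z/z0) (since 1/z0 = -1.25):
  P(z) = (1 + 1.25 z)(1 + (0.61) z + (0.64) z^2)
  [check: z-coef 0.61 - (-1.25) = 1.86; z^2-coef 0.64 - (-1.25)(0.61) = 1.4025; z^3-coef -(-1.25)(0.64) = 0.8.]
Remaining roots from the quadratic factor 1 + (0.61) z + (0.64) z^2:
  Set 1 + (0.61) z + (0.64) z^2 = 0, i.e. a z^2 + b z + c = 0 with a = 0.64, b = 0.61, c = 1.
  Discriminant D = b^2 - 4ac = (0.61)^2 - 4*(0.64)*1 = 0.3721 - (2.56) = -2.1879.
  D < 0, so the roots are the complex-conjugate pair z = (-b +/- i sqrt(-D)) / (2a) = -0.4766 +/- 1.1556i.
  For a conjugate pair |z|^2 = z * conj(z) = (product of roots) = c/a = 1/(0.64) = 1.5625, so |z| = sqrt(1.5625) = 1.25 for both roots.
Moduli of all roots: 0.8000, 1.2500, 1.2500.
All moduli strictly greater than 1? No.
Verdict: Not stationary.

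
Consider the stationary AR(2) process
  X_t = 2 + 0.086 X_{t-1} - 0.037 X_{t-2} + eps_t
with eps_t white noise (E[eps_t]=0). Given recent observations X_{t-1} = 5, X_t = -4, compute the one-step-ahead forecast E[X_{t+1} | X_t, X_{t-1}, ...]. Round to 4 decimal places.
E[X_{t+1} \mid \mathcal F_t] = 1.4710

For an AR(p) model X_t = c + sum_i phi_i X_{t-i} + eps_t, the
one-step-ahead conditional mean is
  E[X_{t+1} | X_t, ...] = c + sum_i phi_i X_{t+1-i}.
Substitute known values:
  E[X_{t+1} | ...] = 2 + (0.086) * (-4) + (-0.037) * (5)
                   = 1.4710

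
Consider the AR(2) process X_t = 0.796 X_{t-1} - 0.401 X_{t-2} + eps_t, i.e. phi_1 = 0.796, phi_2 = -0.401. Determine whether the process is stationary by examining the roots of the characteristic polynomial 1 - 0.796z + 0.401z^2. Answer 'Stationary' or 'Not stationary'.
\text{Stationary}

The AR(p) characteristic polynomial is P(z) = 1 - 0.796z + 0.401z^2.
Stationarity requires all roots to lie outside the unit circle, i.e. |z| > 1 for every root.
Set 1 + (-0.796) z + (0.401) z^2 = 0, i.e. a z^2 + b z + c = 0 with a = 0.401, b = -0.796, c = 1.
Discriminant D = b^2 - 4ac = (-0.796)^2 - 4*(0.401)*1 = 0.633616 - (1.604) = -0.970384.
D < 0, so the roots are the complex-conjugate pair z = (-b +/- i sqrt(-D)) / (2a) = 0.9925 +/- 1.2283i.
For a conjugate pair |z|^2 = z * conj(z) = (product of roots) = c/a = 1/(0.401) = 2.493766, so |z| = sqrt(2.493766) = 1.5792 for both roots.
Moduli of all roots: 1.5792, 1.5792.
All moduli strictly greater than 1? Yes.
Verdict: Stationary.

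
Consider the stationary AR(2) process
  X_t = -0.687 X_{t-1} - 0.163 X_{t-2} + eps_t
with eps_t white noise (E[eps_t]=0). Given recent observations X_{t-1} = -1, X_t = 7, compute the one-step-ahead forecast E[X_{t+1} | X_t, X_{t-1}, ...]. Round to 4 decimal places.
E[X_{t+1} \mid \mathcal F_t] = -4.6460

For an AR(p) model X_t = c + sum_i phi_i X_{t-i} + eps_t, the
one-step-ahead conditional mean is
  E[X_{t+1} | X_t, ...] = c + sum_i phi_i X_{t+1-i}.
Substitute known values:
  E[X_{t+1} | ...] = (-0.687) * (7) + (-0.163) * (-1)
                   = -4.6460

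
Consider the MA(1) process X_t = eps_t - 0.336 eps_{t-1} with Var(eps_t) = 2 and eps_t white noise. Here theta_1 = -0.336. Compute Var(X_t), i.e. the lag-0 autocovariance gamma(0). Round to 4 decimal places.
\gamma(0) = 2.2258

For an MA(q) process X_t = eps_t + sum_i theta_i eps_{t-i} with
Var(eps_t) = sigma^2, the variance is
  gamma(0) = sigma^2 * (1 + sum_i theta_i^2).
  sum_i theta_i^2 = (-0.336)^2 = 0.112896.
  gamma(0) = 2 * (1 + 0.112896) = 2 * 1.112896 = 2.225792, which rounds to 2.2258.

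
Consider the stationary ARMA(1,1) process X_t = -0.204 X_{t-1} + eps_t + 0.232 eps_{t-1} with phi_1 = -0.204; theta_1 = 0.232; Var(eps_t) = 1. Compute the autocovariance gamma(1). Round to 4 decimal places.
\gamma(1) = 0.0278

Multiply the model equation by X_{t-k} and take expectations. With theta_0 = psi_0 = 1 and psi_j the MA(infinity) weights, this gives
  gamma(k) - sum_i phi_i gamma(k-i) = c_k,
  c_k = sigma^2 * sum_{j=k..q} theta_j psi_{j-k}   (c_k = 0 for k > q),
using gamma(-m) = gamma(m).
psi-weights needed (psi_j = theta_j + sum_i phi_i psi_{j-i}):
  psi_1 = theta_1 + phi_1 = 0.232 + (-0.204) = 0.028
Right-hand sides:
  c_0 = sigma^2 (1 + theta_1 psi_1) = 1 * (1 + (0.232)(0.028)) = 1 * 1.006496 = 1.006496
  c_1 = sigma^2 theta_1 = 1 * (0.232) = 0.232
  c_2 = 0
Equations for k = 0 and k = 1 (AR order 1):
  gamma(0) = phi_1 gamma(1) + c_0
  gamma(1) = phi_1 gamma(0) + c_1
Substituting the second into the first: gamma(0) (1 - phi_1^2) = c_0 + phi_1 c_1, so
  gamma(0) = (c_0 + phi_1 c_1) / (1 - phi_1^2) = (1.006496 + (-0.204)(0.232)) / (1 - (-0.204)^2) = 0.959168 / 0.958384 = 1.000818.
  gamma(1) = phi_1 gamma(0) + c_1 = (-0.204)(1.000818) + (0.232) = 0.027833.
Therefore gamma(1) = 0.0278 (to 4 decimal places).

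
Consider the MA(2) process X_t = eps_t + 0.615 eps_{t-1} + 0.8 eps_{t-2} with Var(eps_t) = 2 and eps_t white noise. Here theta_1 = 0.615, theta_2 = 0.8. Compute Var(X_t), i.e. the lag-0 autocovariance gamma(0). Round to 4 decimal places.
\gamma(0) = 4.0365

For an MA(q) process X_t = eps_t + sum_i theta_i eps_{t-i} with
Var(eps_t) = sigma^2, the variance is
  gamma(0) = sigma^2 * (1 + sum_i theta_i^2).
  sum_i theta_i^2 = (0.615)^2 + (0.8)^2 = 0.378225 + 0.64 = 1.018225.
  gamma(0) = 2 * (1 + 1.018225) = 2 * 2.018225 = 4.03645, which rounds to 4.0365.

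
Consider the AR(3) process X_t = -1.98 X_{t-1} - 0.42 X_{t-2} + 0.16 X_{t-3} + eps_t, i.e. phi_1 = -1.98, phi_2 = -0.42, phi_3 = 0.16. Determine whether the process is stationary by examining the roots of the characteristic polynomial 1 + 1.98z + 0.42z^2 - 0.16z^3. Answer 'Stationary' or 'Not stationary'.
\text{Not stationary}

The AR(p) characteristic polynomial is P(z) = 1 + 1.98z + 0.42z^2 - 0.16z^3.
Stationarity requires all roots to lie outside the unit circle, i.e. |z| > 1 for every root.
Degree 3: look for a simple real root z0 first, then factor out (1 - z/z0) and solve the remaining quadratic.
Testing z0 = -2: P(-2) = 1 + (1.98)(-2) + (0.42)(-2)^2 + (-0.16)(-2)^3
  = 1 + (-3.96) + (1.68) + (1.28) = 0.  So z_0 = -2 is a root, |z_0| = 2.
Divide out the factor (1 + 0.5 z) = (1 - z/z0) (since 1/z0 = -0.5):
  P(z) = (1 + 0.5 z)(1 + (1.48) z + (-0.32) z^2)
  [check: z-coef 1.48 - (-0.5) = 1.98; z^2-coef -0.32 - (-0.5)(1.48) = 0.42; z^3-coef -(-0.5)(-0.32) = -0.16.]
Remaining roots from the quadratic factor 1 + (1.48) z + (-0.32) z^2:
  Set 1 + (1.48) z + (-0.32) z^2 = 0, i.e. a z^2 + b z + c = 0 with a = -0.32, b = 1.48, c = 1.
  Discriminant D = b^2 - 4ac = (1.48)^2 - 4*(-0.32)*1 = 2.1904 - (-1.28) = 3.4704.
  D >= 0, so the roots are real: z = (-b +/- sqrt(D)) / (2a) = (-1.48 +/- 1.862901) / (-0.64).
    z_1 = (-1.48 + 1.862901) / (-0.64) = -0.5983,   |z_1| = 0.5983.
    z_2 = (-1.48 - 1.862901) / (-0.64) = 5.2233,   |z_2| = 5.2233.
Moduli of all roots: 2.0000, 0.5983, 5.2233.
All moduli strictly greater than 1? No.
Verdict: Not stationary.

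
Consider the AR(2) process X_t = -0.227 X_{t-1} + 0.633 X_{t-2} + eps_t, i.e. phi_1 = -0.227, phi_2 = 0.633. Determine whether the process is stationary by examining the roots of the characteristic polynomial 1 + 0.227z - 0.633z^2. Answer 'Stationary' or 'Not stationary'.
\text{Stationary}

The AR(p) characteristic polynomial is P(z) = 1 + 0.227z - 0.633z^2.
Stationarity requires all roots to lie outside the unit circle, i.e. |z| > 1 for every root.
Set 1 + (0.227) z + (-0.633) z^2 = 0, i.e. a z^2 + b z + c = 0 with a = -0.633, b = 0.227, c = 1.
Discriminant D = b^2 - 4ac = (0.227)^2 - 4*(-0.633)*1 = 0.051529 - (-2.532) = 2.583529.
D >= 0, so the roots are real: z = (-b +/- sqrt(D)) / (2a) = (-0.227 +/- 1.607336) / (-1.266).
  z_1 = (-0.227 + 1.607336) / (-1.266) = -1.0903,   |z_1| = 1.0903.
  z_2 = (-0.227 - 1.607336) / (-1.266) = 1.4489,   |z_2| = 1.4489.
Moduli of all roots: 1.0903, 1.4489.
All moduli strictly greater than 1? Yes.
Verdict: Stationary.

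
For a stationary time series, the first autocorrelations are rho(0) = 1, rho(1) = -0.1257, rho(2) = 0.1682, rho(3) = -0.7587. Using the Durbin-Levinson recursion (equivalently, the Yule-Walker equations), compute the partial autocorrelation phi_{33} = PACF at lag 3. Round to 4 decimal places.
\phi_{33} = -0.7510

The PACF at lag k is phi_{kk}, the last component of the solution
to the Yule-Walker system G_k phi = r_k where
  (G_k)_{ij} = rho(|i - j|), (r_k)_i = rho(i), i,j = 1..k.
Equivalently, Durbin-Levinson gives phi_{kk} iteratively:
  phi_{11} = rho(1)
  phi_{kk} = [rho(k) - sum_{j=1..k-1} phi_{k-1,j} rho(k-j)]
            / [1 - sum_{j=1..k-1} phi_{k-1,j} rho(j)],
  phi_{k,j} = phi_{k-1,j} - phi_{kk} phi_{k-1,k-j},  j = 1..k-1.
Step k = 1:
  phi_11 = rho(1) = -0.1257.
Step k = 2:
  phi_22 = [rho(2) - phi_11 rho(1)] / [1 - phi_11 rho(1)] = [0.1682 - (-0.1257)(-0.1257)] / [1 - (-0.1257)(-0.1257)]
         = 0.15239951 / 0.98419951 = 0.154846.
  Update: phi_21 = phi_11 - phi_22 phi_11 = -0.1257 - (0.154846)(-0.1257) = -0.106236.
Step k = 3:
  phi_33 = [rho(3) - phi_21 rho(2) - phi_22 rho(1)] / [1 - phi_21 rho(1) - phi_22 rho(2)]
    numerator   = -0.7587 - (-0.106236)(0.1682) - (0.154846)(-0.1257) = -0.72136697
    denominator = 1 - (-0.106236)(-0.1257) - (0.154846)(0.1682) = 0.96060103
  phi_33 = -0.72136697 / 0.96060103 = -0.751.
Therefore phi_{33} = -0.7510.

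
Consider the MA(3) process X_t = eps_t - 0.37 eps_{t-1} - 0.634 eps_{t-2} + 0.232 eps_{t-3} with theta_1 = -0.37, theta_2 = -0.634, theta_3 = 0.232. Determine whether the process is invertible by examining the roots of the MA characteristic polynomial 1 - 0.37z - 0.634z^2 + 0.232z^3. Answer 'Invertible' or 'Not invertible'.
\text{Invertible}

The MA(q) characteristic polynomial is P(z) = 1 - 0.37z - 0.634z^2 + 0.232z^3.
Invertibility requires all roots to lie outside the unit circle, i.e. |z| > 1 for every root.
Degree 3: look for a simple real root z0 first, then factor out (1 - z/z0) and solve the remaining quadratic.
Testing z0 = 1.25: P(1.25) = 1 + (-0.37)(1.25) + (-0.634)(1.25)^2 + (0.232)(1.25)^3
  = 1 + (-0.4625) + (-0.990625) + (0.453125) = 0.  So z_0 = 1.25 is a root, |z_0| = 1.25.
Divide out the factor (1 - 0.8 z) = (1 - z/z0) (since 1/z0 = 0.8):
  P(z) = (1 - 0.8 z)(1 + (0.43) z + (-0.29) z^2)
  [check: z-coef 0.43 - (0.8) = -0.37; z^2-coef -0.29 - (0.8)(0.43) = -0.634; z^3-coef -(0.8)(-0.29) = 0.232.]
Remaining roots from the quadratic factor 1 + (0.43) z + (-0.29) z^2:
  Set 1 + (0.43) z + (-0.29) z^2 = 0, i.e. a z^2 + b z + c = 0 with a = -0.29, b = 0.43, c = 1.
  Discriminant D = b^2 - 4ac = (0.43)^2 - 4*(-0.29)*1 = 0.1849 - (-1.16) = 1.3449.
  D >= 0, so the roots are real: z = (-b +/- sqrt(D)) / (2a) = (-0.43 +/- 1.159698) / (-0.58).
    z_1 = (-0.43 + 1.159698) / (-0.58) = -1.2581,   |z_1| = 1.2581.
    z_2 = (-0.43 - 1.159698) / (-0.58) = 2.7409,   |z_2| = 2.7409.
Moduli of all roots: 1.2500, 1.2581, 2.7409.
All moduli strictly greater than 1? Yes.
Verdict: Invertible.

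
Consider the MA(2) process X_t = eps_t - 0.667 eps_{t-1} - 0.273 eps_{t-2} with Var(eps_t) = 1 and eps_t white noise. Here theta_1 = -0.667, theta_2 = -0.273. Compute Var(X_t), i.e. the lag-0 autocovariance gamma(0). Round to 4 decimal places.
\gamma(0) = 1.5194

For an MA(q) process X_t = eps_t + sum_i theta_i eps_{t-i} with
Var(eps_t) = sigma^2, the variance is
  gamma(0) = sigma^2 * (1 + sum_i theta_i^2).
  sum_i theta_i^2 = (-0.667)^2 + (-0.273)^2 = 0.444889 + 0.074529 = 0.519418.
  gamma(0) = 1 * (1 + 0.519418) = 1 * 1.519418 = 1.519418, which rounds to 1.5194.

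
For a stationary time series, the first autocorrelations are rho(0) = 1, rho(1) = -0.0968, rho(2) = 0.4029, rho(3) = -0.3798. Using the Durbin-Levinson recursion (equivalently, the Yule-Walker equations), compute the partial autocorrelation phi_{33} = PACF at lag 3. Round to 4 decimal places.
\phi_{33} = -0.3810

The PACF at lag k is phi_{kk}, the last component of the solution
to the Yule-Walker system G_k phi = r_k where
  (G_k)_{ij} = rho(|i - j|), (r_k)_i = rho(i), i,j = 1..k.
Equivalently, Durbin-Levinson gives phi_{kk} iteratively:
  phi_{11} = rho(1)
  phi_{kk} = [rho(k) - sum_{j=1..k-1} phi_{k-1,j} rho(k-j)]
            / [1 - sum_{j=1..k-1} phi_{k-1,j} rho(j)],
  phi_{k,j} = phi_{k-1,j} - phi_{kk} phi_{k-1,k-j},  j = 1..k-1.
Step k = 1:
  phi_11 = rho(1) = -0.0968.
Step k = 2:
  phi_22 = [rho(2) - phi_11 rho(1)] / [1 - phi_11 rho(1)] = [0.4029 - (-0.0968)(-0.0968)] / [1 - (-0.0968)(-0.0968)]
         = 0.39352976 / 0.99062976 = 0.397252.
  Update: phi_21 = phi_11 - phi_22 phi_11 = -0.0968 - (0.397252)(-0.0968) = -0.058346.
Step k = 3:
  phi_33 = [rho(3) - phi_21 rho(2) - phi_22 rho(1)] / [1 - phi_21 rho(1) - phi_22 rho(2)]
    numerator   = -0.3798 - (-0.058346)(0.4029) - (0.397252)(-0.0968) = -0.31783839
    denominator = 1 - (-0.058346)(-0.0968) - (0.397252)(0.4029) = 0.83429923
  phi_33 = -0.31783839 / 0.83429923 = -0.381.
Therefore phi_{33} = -0.3810.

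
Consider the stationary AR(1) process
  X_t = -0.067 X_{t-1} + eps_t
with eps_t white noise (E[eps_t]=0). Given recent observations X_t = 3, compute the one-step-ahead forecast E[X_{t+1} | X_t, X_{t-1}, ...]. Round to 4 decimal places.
E[X_{t+1} \mid \mathcal F_t] = -0.2010

For an AR(p) model X_t = c + sum_i phi_i X_{t-i} + eps_t, the
one-step-ahead conditional mean is
  E[X_{t+1} | X_t, ...] = c + sum_i phi_i X_{t+1-i}.
Substitute known values:
  E[X_{t+1} | ...] = (-0.067) * (3)
                   = -0.2010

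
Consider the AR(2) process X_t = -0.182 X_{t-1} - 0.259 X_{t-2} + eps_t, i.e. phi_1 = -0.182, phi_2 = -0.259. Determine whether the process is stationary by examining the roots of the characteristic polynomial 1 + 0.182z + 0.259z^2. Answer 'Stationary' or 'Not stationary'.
\text{Stationary}

The AR(p) characteristic polynomial is P(z) = 1 + 0.182z + 0.259z^2.
Stationarity requires all roots to lie outside the unit circle, i.e. |z| > 1 for every root.
Set 1 + (0.182) z + (0.259) z^2 = 0, i.e. a z^2 + b z + c = 0 with a = 0.259, b = 0.182, c = 1.
Discriminant D = b^2 - 4ac = (0.182)^2 - 4*(0.259)*1 = 0.033124 - (1.036) = -1.002876.
D < 0, so the roots are the complex-conjugate pair z = (-b +/- i sqrt(-D)) / (2a) = -0.3514 +/- 1.9333i.
For a conjugate pair |z|^2 = z * conj(z) = (product of roots) = c/a = 1/(0.259) = 3.861004, so |z| = sqrt(3.861004) = 1.9649 for both roots.
Moduli of all roots: 1.9649, 1.9649.
All moduli strictly greater than 1? Yes.
Verdict: Stationary.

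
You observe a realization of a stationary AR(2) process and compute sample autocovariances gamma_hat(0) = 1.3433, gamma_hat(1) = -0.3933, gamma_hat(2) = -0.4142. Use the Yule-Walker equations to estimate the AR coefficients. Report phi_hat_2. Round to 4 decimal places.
\hat\phi_{2} = -0.4310

The Yule-Walker equations for an AR(p) process read, in matrix form,
  Gamma_p phi = r_p,   with   (Gamma_p)_{ij} = gamma(|i - j|),
                       (r_p)_i = gamma(i),   i,j = 1..p.
Substitute the sample gammas (Toeplitz matrix and right-hand side of size 2):
  Gamma_p = [[1.3433, -0.3933], [-0.3933, 1.3433]]
  r_p     = [-0.3933, -0.4142]
Written out:
  1.3433 phi_1 - 0.3933 phi_2 = -0.3933
  -0.3933 phi_1 + 1.3433 phi_2 = -0.4142
Solve by Cramer's rule:
  det = gamma(0)^2 - gamma(1)^2 = (1.3433)^2 - (-0.3933)^2 = 1.80445489 - 0.15468489 = 1.64977
  phi_hat_1 = [gamma(1) gamma(0) - gamma(1) gamma(2)] / det = [(-0.3933)(1.3433) - (-0.3933)(-0.4142)] / 1.64977 = -0.69122475 / 1.64977 = -0.419
  phi_hat_2 = [gamma(0) gamma(2) - gamma(1)^2] / det = [(1.3433)(-0.4142) - (-0.3933)^2] / 1.64977 = -0.71107975 / 1.64977 = -0.431
So phi_hat = [-0.4190, -0.4310].
Therefore phi_hat_2 = -0.4310.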